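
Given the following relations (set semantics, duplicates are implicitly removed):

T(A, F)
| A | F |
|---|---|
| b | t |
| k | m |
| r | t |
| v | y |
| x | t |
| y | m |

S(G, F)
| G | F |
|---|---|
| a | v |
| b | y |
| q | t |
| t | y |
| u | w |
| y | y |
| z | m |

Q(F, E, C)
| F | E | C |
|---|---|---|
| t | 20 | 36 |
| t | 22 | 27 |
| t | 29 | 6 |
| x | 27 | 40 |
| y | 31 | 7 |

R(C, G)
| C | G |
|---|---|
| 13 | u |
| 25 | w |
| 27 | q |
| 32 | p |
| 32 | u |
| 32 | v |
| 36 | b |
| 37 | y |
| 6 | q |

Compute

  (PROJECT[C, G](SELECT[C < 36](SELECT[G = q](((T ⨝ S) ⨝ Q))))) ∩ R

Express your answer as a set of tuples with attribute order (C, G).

{(27, q), (6, q)}

Joining T and S on F yields {(b, t, q), (k, m, z), (r, t, q), (v, y, b), (v, y, t), (v, y, y), (x, t, q), (y, m, z)}.
Joining (T ⨝ S) and Q on F yields {(b, t, q, 20, 36), (b, t, q, 22, 27), (b, t, q, 29, 6), (r, t, q, 20, 36), (r, t, q, 22, 27), (r, t, q, 29, 6), (v, y, b, 31, 7), (v, y, t, 31, 7), (v, y, y, 31, 7), (x, t, q, 20, 36), (x, t, q, 22, 27), (x, t, q, 29, 6)}.
σ[G = q]: keep tuples satisfying G = q → {(b, t, q, 20, 36), (b, t, q, 22, 27), (b, t, q, 29, 6), (r, t, q, 20, 36), (r, t, q, 22, 27), (r, t, q, 29, 6), (x, t, q, 20, 36), (x, t, q, 22, 27), (x, t, q, 29, 6)}
σ[C < 36]: keep tuples satisfying C < 36 → {(b, t, q, 22, 27), (b, t, q, 29, 6), (r, t, q, 22, 27), (r, t, q, 29, 6), (x, t, q, 22, 27), (x, t, q, 29, 6)}
π_{C, G} gives {(27, q), (6, q)} (4 duplicate(s) eliminated).
Intersection: {(27, q), (6, q)} with {(13, u), (25, w), (27, q), (32, p), (32, u), (32, v), (36, b), (37, y), (6, q)} → {(27, q), (6, q)}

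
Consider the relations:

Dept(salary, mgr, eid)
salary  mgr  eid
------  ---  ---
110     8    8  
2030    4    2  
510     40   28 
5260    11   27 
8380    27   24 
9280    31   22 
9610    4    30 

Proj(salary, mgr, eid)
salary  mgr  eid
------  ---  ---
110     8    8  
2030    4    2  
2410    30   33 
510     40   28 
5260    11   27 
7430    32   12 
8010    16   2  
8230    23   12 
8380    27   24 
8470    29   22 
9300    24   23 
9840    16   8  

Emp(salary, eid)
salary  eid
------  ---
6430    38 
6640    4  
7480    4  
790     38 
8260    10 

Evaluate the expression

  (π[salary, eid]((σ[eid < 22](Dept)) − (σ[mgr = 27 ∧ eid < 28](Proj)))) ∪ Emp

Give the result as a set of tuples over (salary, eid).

σ[eid < 22]: keep tuples satisfying eid < 22 → {(110, 8, 8), (2030, 4, 2)}
σ[mgr = 27 ∧ eid < 28]: keep tuples satisfying mgr = 27 ∧ eid < 28 → {(8380, 27, 24)}
Set difference of the two operands is {(110, 8, 8), (2030, 4, 2)}.
Projecting to salary, eid: {(110, 8), (2030, 2)}
Set union of the two operands is {(110, 8), (2030, 2), (6430, 38), (6640, 4), (7480, 4), (790, 38), (8260, 10)}.

{(110, 8), (2030, 2), (6430, 38), (6640, 4), (7480, 4), (790, 38), (8260, 10)}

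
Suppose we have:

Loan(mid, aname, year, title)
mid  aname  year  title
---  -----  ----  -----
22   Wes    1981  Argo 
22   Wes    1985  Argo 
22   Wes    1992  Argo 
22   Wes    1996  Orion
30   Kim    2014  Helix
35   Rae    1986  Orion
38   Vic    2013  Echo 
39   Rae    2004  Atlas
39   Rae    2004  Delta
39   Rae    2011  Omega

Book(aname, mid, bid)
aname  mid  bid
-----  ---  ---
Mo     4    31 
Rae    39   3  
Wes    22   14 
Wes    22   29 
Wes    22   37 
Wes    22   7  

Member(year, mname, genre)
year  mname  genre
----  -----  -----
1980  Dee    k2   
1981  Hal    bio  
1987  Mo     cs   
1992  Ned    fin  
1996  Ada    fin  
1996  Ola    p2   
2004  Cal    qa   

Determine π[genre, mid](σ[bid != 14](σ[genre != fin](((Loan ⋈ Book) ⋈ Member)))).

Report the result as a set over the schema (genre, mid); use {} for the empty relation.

{(bio, 22), (p2, 22), (qa, 39)}

Natural join on mid, aname: {(22, Wes, 1981, Argo, 14), (22, Wes, 1981, Argo, 29), (22, Wes, 1981, Argo, 37), (22, Wes, 1981, Argo, 7), (22, Wes, 1985, Argo, 14), (22, Wes, 1985, Argo, 29), (22, Wes, 1985, Argo, 37), (22, Wes, 1985, Argo, 7), (22, Wes, 1992, Argo, 14), (22, Wes, 1992, Argo, 29), (22, Wes, 1992, Argo, 37), (22, Wes, 1992, Argo, 7), (22, Wes, 1996, Orion, 14), (22, Wes, 1996, Orion, 29), (22, Wes, 1996, Orion, 37), (22, Wes, 1996, Orion, 7), (39, Rae, 2004, Atlas, 3), (39, Rae, 2004, Delta, 3), (39, Rae, 2011, Omega, 3)}
Natural join on year: {(22, Wes, 1981, Argo, 14, Hal, bio), (22, Wes, 1981, Argo, 29, Hal, bio), (22, Wes, 1981, Argo, 37, Hal, bio), (22, Wes, 1981, Argo, 7, Hal, bio), (22, Wes, 1992, Argo, 14, Ned, fin), (22, Wes, 1992, Argo, 29, Ned, fin), (22, Wes, 1992, Argo, 37, Ned, fin), (22, Wes, 1992, Argo, 7, Ned, fin), (22, Wes, 1996, Orion, 14, Ada, fin), (22, Wes, 1996, Orion, 14, Ola, p2), (22, Wes, 1996, Orion, 29, Ada, fin), (22, Wes, 1996, Orion, 29, Ola, p2), (22, Wes, 1996, Orion, 37, Ada, fin), (22, Wes, 1996, Orion, 37, Ola, p2), (22, Wes, 1996, Orion, 7, Ada, fin), (22, Wes, 1996, Orion, 7, Ola, p2), (39, Rae, 2004, Atlas, 3, Cal, qa), (39, Rae, 2004, Delta, 3, Cal, qa)}
Selection genre != fin: {(22, Wes, 1981, Argo, 14, Hal, bio), (22, Wes, 1981, Argo, 29, Hal, bio), (22, Wes, 1981, Argo, 37, Hal, bio), (22, Wes, 1981, Argo, 7, Hal, bio), (22, Wes, 1996, Orion, 14, Ola, p2), (22, Wes, 1996, Orion, 29, Ola, p2), (22, Wes, 1996, Orion, 37, Ola, p2), (22, Wes, 1996, Orion, 7, Ola, p2), (39, Rae, 2004, Atlas, 3, Cal, qa), (39, Rae, 2004, Delta, 3, Cal, qa)}
Selection bid != 14: {(22, Wes, 1981, Argo, 29, Hal, bio), (22, Wes, 1981, Argo, 37, Hal, bio), (22, Wes, 1981, Argo, 7, Hal, bio), (22, Wes, 1996, Orion, 29, Ola, p2), (22, Wes, 1996, Orion, 37, Ola, p2), (22, Wes, 1996, Orion, 7, Ola, p2), (39, Rae, 2004, Atlas, 3, Cal, qa), (39, Rae, 2004, Delta, 3, Cal, qa)}
π_{genre, mid} gives {(bio, 22), (p2, 22), (qa, 39)} (5 duplicate(s) eliminated).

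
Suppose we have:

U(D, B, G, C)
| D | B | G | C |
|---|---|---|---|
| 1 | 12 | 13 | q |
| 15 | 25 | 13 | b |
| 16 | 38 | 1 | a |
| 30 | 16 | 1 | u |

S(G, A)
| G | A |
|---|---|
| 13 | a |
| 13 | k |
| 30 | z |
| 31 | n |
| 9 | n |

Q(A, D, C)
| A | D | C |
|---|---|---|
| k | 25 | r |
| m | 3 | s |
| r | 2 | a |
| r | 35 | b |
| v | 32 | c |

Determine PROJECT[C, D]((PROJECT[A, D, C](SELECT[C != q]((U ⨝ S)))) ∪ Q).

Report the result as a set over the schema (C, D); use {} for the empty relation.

{(a, 2), (b, 15), (b, 35), (c, 32), (r, 25), (s, 3)}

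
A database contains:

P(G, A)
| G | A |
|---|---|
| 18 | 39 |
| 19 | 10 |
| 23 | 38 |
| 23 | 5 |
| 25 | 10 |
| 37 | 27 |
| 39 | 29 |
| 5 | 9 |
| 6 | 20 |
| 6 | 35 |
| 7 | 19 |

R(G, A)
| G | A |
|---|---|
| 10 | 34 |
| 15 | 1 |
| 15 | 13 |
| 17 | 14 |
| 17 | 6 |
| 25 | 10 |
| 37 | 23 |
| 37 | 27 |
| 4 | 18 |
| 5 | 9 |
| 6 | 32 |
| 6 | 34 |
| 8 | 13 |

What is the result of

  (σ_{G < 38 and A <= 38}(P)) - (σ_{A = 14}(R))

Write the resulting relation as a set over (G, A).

σ[G < 38 and A <= 38]: keep tuples satisfying G < 38 and A <= 38 → {(19, 10), (23, 38), (23, 5), (25, 10), (37, 27), (5, 9), (6, 20), (6, 35), (7, 19)}
σ[A = 14]: keep tuples satisfying A = 14 → {(17, 14)}
Difference: {(19, 10), (23, 38), (23, 5), (25, 10), (37, 27), (5, 9), (6, 20), (6, 35), (7, 19)} with {(17, 14)} → {(19, 10), (23, 38), (23, 5), (25, 10), (37, 27), (5, 9), (6, 20), (6, 35), (7, 19)}

{(19, 10), (23, 38), (23, 5), (25, 10), (37, 27), (5, 9), (6, 20), (6, 35), (7, 19)}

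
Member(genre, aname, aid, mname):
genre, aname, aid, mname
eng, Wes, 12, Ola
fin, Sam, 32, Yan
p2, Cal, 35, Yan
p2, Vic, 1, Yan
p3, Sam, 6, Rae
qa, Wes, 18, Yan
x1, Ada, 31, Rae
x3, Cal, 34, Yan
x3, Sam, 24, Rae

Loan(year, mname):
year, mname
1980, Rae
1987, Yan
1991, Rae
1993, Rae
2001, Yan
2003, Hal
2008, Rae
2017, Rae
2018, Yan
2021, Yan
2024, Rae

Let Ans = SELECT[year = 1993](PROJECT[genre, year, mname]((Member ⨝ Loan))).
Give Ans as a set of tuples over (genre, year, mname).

{(p3, 1993, Rae), (x1, 1993, Rae), (x3, 1993, Rae)}

Natural join on mname: {(fin, Sam, 32, Yan, 1987), (fin, Sam, 32, Yan, 2001), (fin, Sam, 32, Yan, 2018), (fin, Sam, 32, Yan, 2021), (p2, Cal, 35, Yan, 1987), (p2, Cal, 35, Yan, 2001), (p2, Cal, 35, Yan, 2018), (p2, Cal, 35, Yan, 2021), (p2, Vic, 1, Yan, 1987), (p2, Vic, 1, Yan, 2001), (p2, Vic, 1, Yan, 2018), (p2, Vic, 1, Yan, 2021), (p3, Sam, 6, Rae, 1980), (p3, Sam, 6, Rae, 1991), (p3, Sam, 6, Rae, 1993), (p3, Sam, 6, Rae, 2008), (p3, Sam, 6, Rae, 2017), (p3, Sam, 6, Rae, 2024), (qa, Wes, 18, Yan, 1987), (qa, Wes, 18, Yan, 2001), (qa, Wes, 18, Yan, 2018), (qa, Wes, 18, Yan, 2021), (x1, Ada, 31, Rae, 1980), (x1, Ada, 31, Rae, 1991), (x1, Ada, 31, Rae, 1993), (x1, Ada, 31, Rae, 2008), (x1, Ada, 31, Rae, 2017), (x1, Ada, 31, Rae, 2024), (x3, Cal, 34, Yan, 1987), (x3, Cal, 34, Yan, 2001), (x3, Cal, 34, Yan, 2018), (x3, Cal, 34, Yan, 2021), (x3, Sam, 24, Rae, 1980), (x3, Sam, 24, Rae, 1991), (x3, Sam, 24, Rae, 1993), (x3, Sam, 24, Rae, 2008), (x3, Sam, 24, Rae, 2017), (x3, Sam, 24, Rae, 2024)}
π[genre, year, mname]: project onto (genre, year, mname) (4 duplicate(s) eliminated) → {(fin, 1987, Yan), (fin, 2001, Yan), (fin, 2018, Yan), (fin, 2021, Yan), (p2, 1987, Yan), (p2, 2001, Yan), (p2, 2018, Yan), (p2, 2021, Yan), (p3, 1980, Rae), (p3, 1991, Rae), (p3, 1993, Rae), (p3, 2008, Rae), (p3, 2017, Rae), (p3, 2024, Rae), (qa, 1987, Yan), (qa, 2001, Yan), (qa, 2018, Yan), (qa, 2021, Yan), (x1, 1980, Rae), (x1, 1991, Rae), (x1, 1993, Rae), (x1, 2008, Rae), (x1, 2017, Rae), (x1, 2024, Rae), (x3, 1980, Rae), (x3, 1987, Yan), (x3, 1991, Rae), (x3, 1993, Rae), (x3, 2001, Yan), (x3, 2008, Rae), (x3, 2017, Rae), (x3, 2018, Yan), (x3, 2021, Yan), (x3, 2024, Rae)}
Filtering on year = 1993 leaves {(p3, 1993, Rae), (x1, 1993, Rae), (x3, 1993, Rae)}.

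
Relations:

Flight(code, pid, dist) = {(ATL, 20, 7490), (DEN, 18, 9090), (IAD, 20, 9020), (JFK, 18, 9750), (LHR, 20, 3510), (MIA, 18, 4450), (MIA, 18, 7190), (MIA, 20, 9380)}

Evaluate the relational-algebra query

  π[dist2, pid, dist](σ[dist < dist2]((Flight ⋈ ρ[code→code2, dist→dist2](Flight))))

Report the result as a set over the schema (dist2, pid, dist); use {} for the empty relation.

ρ[code→code2, dist→dist2]: schema becomes (code2, pid, dist2); tuples unchanged.
Joining Flight and ρ[code→code2, dist→dist2](Flight) on pid yields {(ATL, 20, 7490, ATL, 7490), (ATL, 20, 7490, IAD, 9020), (ATL, 20, 7490, LHR, 3510), (ATL, 20, 7490, MIA, 9380), (DEN, 18, 9090, DEN, 9090), (DEN, 18, 9090, JFK, 9750), (DEN, 18, 9090, MIA, 4450), (DEN, 18, 9090, MIA, 7190), (IAD, 20, 9020, ATL, 7490), (IAD, 20, 9020, IAD, 9020), (IAD, 20, 9020, LHR, 3510), (IAD, 20, 9020, MIA, 9380), (JFK, 18, 9750, DEN, 9090), (JFK, 18, 9750, JFK, 9750), (JFK, 18, 9750, MIA, 4450), (JFK, 18, 9750, MIA, 7190), (LHR, 20, 3510, ATL, 7490), (LHR, 20, 3510, IAD, 9020), (LHR, 20, 3510, LHR, 3510), (LHR, 20, 3510, MIA, 9380), (MIA, 18, 4450, DEN, 9090), (MIA, 18, 4450, JFK, 9750), (MIA, 18, 4450, MIA, 4450), (MIA, 18, 4450, MIA, 7190), (MIA, 18, 7190, DEN, 9090), (MIA, 18, 7190, JFK, 9750), (MIA, 18, 7190, MIA, 4450), (MIA, 18, 7190, MIA, 7190), (MIA, 20, 9380, ATL, 7490), (MIA, 20, 9380, IAD, 9020), (MIA, 20, 9380, LHR, 3510), (MIA, 20, 9380, MIA, 9380)}.
Apply σ_{dist < dist2}; surviving tuples: {(ATL, 20, 7490, IAD, 9020), (ATL, 20, 7490, MIA, 9380), (DEN, 18, 9090, JFK, 9750), (IAD, 20, 9020, MIA, 9380), (LHR, 20, 3510, ATL, 7490), (LHR, 20, 3510, IAD, 9020), (LHR, 20, 3510, MIA, 9380), (MIA, 18, 4450, DEN, 9090), (MIA, 18, 4450, JFK, 9750), (MIA, 18, 4450, MIA, 7190), (MIA, 18, 7190, DEN, 9090), (MIA, 18, 7190, JFK, 9750)}
Projecting to dist2, pid, dist: {(7190, 18, 4450), (7490, 20, 3510), (9020, 20, 3510), (9020, 20, 7490), (9090, 18, 4450), (9090, 18, 7190), (9380, 20, 3510), (9380, 20, 7490), (9380, 20, 9020), (9750, 18, 4450), (9750, 18, 7190), (9750, 18, 9090)}

{(7190, 18, 4450), (7490, 20, 3510), (9020, 20, 3510), (9020, 20, 7490), (9090, 18, 4450), (9090, 18, 7190), (9380, 20, 3510), (9380, 20, 7490), (9380, 20, 9020), (9750, 18, 4450), (9750, 18, 7190), (9750, 18, 9090)}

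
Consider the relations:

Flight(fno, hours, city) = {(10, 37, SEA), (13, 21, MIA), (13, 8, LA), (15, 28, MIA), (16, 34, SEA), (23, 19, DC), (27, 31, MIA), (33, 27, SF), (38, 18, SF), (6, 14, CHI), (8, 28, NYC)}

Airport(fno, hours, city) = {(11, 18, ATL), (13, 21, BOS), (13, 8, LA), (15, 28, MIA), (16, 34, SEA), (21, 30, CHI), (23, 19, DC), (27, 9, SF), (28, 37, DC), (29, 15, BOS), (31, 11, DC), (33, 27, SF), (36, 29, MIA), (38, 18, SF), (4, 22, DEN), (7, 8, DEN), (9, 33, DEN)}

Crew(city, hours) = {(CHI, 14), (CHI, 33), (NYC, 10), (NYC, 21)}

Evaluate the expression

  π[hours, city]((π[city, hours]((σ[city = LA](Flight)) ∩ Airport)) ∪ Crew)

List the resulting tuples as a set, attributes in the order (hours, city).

{(10, NYC), (14, CHI), (21, NYC), (33, CHI), (8, LA)}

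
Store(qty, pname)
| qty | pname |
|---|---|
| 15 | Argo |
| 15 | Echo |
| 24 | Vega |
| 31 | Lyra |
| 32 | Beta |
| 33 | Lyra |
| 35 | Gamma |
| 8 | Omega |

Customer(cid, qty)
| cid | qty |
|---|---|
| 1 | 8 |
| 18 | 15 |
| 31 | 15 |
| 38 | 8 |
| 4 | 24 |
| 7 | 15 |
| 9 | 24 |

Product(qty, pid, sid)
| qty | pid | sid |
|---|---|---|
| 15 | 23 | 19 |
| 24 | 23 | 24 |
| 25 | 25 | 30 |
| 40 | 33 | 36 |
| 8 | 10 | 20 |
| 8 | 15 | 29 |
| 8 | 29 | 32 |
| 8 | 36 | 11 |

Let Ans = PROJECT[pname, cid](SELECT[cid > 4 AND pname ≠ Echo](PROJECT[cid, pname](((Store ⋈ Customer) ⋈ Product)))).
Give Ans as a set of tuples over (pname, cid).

{(Argo, 18), (Argo, 31), (Argo, 7), (Omega, 38), (Vega, 9)}

Natural join on qty: {(15, Argo, 18), (15, Argo, 31), (15, Argo, 7), (15, Echo, 18), (15, Echo, 31), (15, Echo, 7), (24, Vega, 4), (24, Vega, 9), (8, Omega, 1), (8, Omega, 38)}
Natural join on qty: {(15, Argo, 18, 23, 19), (15, Argo, 31, 23, 19), (15, Argo, 7, 23, 19), (15, Echo, 18, 23, 19), (15, Echo, 31, 23, 19), (15, Echo, 7, 23, 19), (24, Vega, 4, 23, 24), (24, Vega, 9, 23, 24), (8, Omega, 1, 10, 20), (8, Omega, 1, 15, 29), (8, Omega, 1, 29, 32), (8, Omega, 1, 36, 11), (8, Omega, 38, 10, 20), (8, Omega, 38, 15, 29), (8, Omega, 38, 29, 32), (8, Omega, 38, 36, 11)}
Projecting to cid, pname (6 duplicate(s) eliminated): {(1, Omega), (18, Argo), (18, Echo), (31, Argo), (31, Echo), (38, Omega), (4, Vega), (7, Argo), (7, Echo), (9, Vega)}
Selection cid > 4 AND pname ≠ Echo: {(18, Argo), (31, Argo), (38, Omega), (7, Argo), (9, Vega)}
Projecting to pname, cid: {(Argo, 18), (Argo, 31), (Argo, 7), (Omega, 38), (Vega, 9)}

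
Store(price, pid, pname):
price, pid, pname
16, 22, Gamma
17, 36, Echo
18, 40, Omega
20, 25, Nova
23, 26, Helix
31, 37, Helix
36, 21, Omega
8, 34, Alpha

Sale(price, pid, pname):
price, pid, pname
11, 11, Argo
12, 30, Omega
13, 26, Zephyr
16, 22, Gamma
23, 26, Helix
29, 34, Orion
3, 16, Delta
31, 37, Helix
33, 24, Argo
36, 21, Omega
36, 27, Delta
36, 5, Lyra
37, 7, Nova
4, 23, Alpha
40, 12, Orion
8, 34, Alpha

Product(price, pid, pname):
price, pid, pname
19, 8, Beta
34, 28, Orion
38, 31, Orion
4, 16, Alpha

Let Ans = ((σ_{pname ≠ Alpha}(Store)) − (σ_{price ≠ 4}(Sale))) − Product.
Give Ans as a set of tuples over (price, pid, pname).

{(17, 36, Echo), (18, 40, Omega), (20, 25, Nova)}

σ[pname ≠ Alpha]: keep tuples satisfying pname ≠ Alpha → {(16, 22, Gamma), (17, 36, Echo), (18, 40, Omega), (20, 25, Nova), (23, 26, Helix), (31, 37, Helix), (36, 21, Omega)}
σ[price ≠ 4]: keep tuples satisfying price ≠ 4 → {(11, 11, Argo), (12, 30, Omega), (13, 26, Zephyr), (16, 22, Gamma), (23, 26, Helix), (29, 34, Orion), (3, 16, Delta), (31, 37, Helix), (33, 24, Argo), (36, 21, Omega), (36, 27, Delta), (36, 5, Lyra), (37, 7, Nova), (40, 12, Orion), (8, 34, Alpha)}
Taking the difference: {(17, 36, Echo), (18, 40, Omega), (20, 25, Nova)}
Taking the difference: {(17, 36, Echo), (18, 40, Omega), (20, 25, Nova)}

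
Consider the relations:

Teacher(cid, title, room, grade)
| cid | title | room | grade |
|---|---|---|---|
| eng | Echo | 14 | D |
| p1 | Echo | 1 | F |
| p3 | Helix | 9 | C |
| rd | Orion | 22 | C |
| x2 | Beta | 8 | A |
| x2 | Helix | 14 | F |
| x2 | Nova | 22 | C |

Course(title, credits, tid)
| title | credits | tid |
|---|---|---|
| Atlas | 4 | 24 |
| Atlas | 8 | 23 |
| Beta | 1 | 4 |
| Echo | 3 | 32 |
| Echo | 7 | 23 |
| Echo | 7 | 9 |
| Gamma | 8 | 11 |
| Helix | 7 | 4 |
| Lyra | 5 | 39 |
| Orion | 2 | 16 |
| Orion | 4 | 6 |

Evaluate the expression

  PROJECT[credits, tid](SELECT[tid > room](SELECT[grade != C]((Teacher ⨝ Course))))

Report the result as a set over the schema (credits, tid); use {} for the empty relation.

{(3, 32), (7, 23), (7, 9)}

Teacher ⋈ Course (natural join on title): {(eng, Echo, 14, D, 3, 32), (eng, Echo, 14, D, 7, 23), (eng, Echo, 14, D, 7, 9), (p1, Echo, 1, F, 3, 32), (p1, Echo, 1, F, 7, 23), (p1, Echo, 1, F, 7, 9), (p3, Helix, 9, C, 7, 4), (rd, Orion, 22, C, 2, 16), (rd, Orion, 22, C, 4, 6), (x2, Beta, 8, A, 1, 4), (x2, Helix, 14, F, 7, 4)}
Selection grade != C: {(eng, Echo, 14, D, 3, 32), (eng, Echo, 14, D, 7, 23), (eng, Echo, 14, D, 7, 9), (p1, Echo, 1, F, 3, 32), (p1, Echo, 1, F, 7, 23), (p1, Echo, 1, F, 7, 9), (x2, Beta, 8, A, 1, 4), (x2, Helix, 14, F, 7, 4)}
Selection tid > room: {(eng, Echo, 14, D, 3, 32), (eng, Echo, 14, D, 7, 23), (p1, Echo, 1, F, 3, 32), (p1, Echo, 1, F, 7, 23), (p1, Echo, 1, F, 7, 9)}
Projecting to credits, tid (2 duplicate(s) eliminated): {(3, 32), (7, 23), (7, 9)}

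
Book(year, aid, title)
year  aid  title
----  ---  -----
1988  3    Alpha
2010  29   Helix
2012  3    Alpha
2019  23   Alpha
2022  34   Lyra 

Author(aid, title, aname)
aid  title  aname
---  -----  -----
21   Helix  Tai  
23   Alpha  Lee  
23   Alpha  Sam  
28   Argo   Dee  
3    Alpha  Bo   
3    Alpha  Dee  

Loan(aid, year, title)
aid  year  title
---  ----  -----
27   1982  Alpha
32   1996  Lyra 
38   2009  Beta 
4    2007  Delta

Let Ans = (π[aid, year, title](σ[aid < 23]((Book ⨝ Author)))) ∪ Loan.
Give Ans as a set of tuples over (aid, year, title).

Joining Book and Author on aid, title yields {(1988, 3, Alpha, Bo), (1988, 3, Alpha, Dee), (2012, 3, Alpha, Bo), (2012, 3, Alpha, Dee), (2019, 23, Alpha, Lee), (2019, 23, Alpha, Sam)}.
Apply σ_{aid < 23}; surviving tuples: {(1988, 3, Alpha, Bo), (1988, 3, Alpha, Dee), (2012, 3, Alpha, Bo), (2012, 3, Alpha, Dee)}
Keep only column(s) aid, year, title (2 duplicate(s) eliminated): {(3, 1988, Alpha), (3, 2012, Alpha)}
Taking the union: {(27, 1982, Alpha), (3, 1988, Alpha), (3, 2012, Alpha), (32, 1996, Lyra), (38, 2009, Beta), (4, 2007, Delta)}

{(27, 1982, Alpha), (3, 1988, Alpha), (3, 2012, Alpha), (32, 1996, Lyra), (38, 2009, Beta), (4, 2007, Delta)}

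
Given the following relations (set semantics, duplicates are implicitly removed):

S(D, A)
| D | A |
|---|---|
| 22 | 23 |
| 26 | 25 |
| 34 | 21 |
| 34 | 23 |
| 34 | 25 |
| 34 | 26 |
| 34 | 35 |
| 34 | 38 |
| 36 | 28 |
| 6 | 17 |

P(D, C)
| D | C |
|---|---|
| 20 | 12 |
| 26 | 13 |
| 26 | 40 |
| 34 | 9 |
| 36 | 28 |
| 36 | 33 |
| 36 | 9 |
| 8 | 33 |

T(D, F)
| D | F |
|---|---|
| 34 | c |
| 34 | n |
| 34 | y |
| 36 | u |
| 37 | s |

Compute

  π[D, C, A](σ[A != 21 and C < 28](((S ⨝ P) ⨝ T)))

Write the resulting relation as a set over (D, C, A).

{(34, 9, 23), (34, 9, 25), (34, 9, 26), (34, 9, 35), (34, 9, 38), (36, 9, 28)}

Joining S and P on D yields {(26, 25, 13), (26, 25, 40), (34, 21, 9), (34, 23, 9), (34, 25, 9), (34, 26, 9), (34, 35, 9), (34, 38, 9), (36, 28, 28), (36, 28, 33), (36, 28, 9)}.
Joining (S ⨝ P) and T on D yields {(34, 21, 9, c), (34, 21, 9, n), (34, 21, 9, y), (34, 23, 9, c), (34, 23, 9, n), (34, 23, 9, y), (34, 25, 9, c), (34, 25, 9, n), (34, 25, 9, y), (34, 26, 9, c), (34, 26, 9, n), (34, 26, 9, y), (34, 35, 9, c), (34, 35, 9, n), (34, 35, 9, y), (34, 38, 9, c), (34, 38, 9, n), (34, 38, 9, y), (36, 28, 28, u), (36, 28, 33, u), (36, 28, 9, u)}.
Apply σ_{A != 21 and C < 28}; surviving tuples: {(34, 23, 9, c), (34, 23, 9, n), (34, 23, 9, y), (34, 25, 9, c), (34, 25, 9, n), (34, 25, 9, y), (34, 26, 9, c), (34, 26, 9, n), (34, 26, 9, y), (34, 35, 9, c), (34, 35, 9, n), (34, 35, 9, y), (34, 38, 9, c), (34, 38, 9, n), (34, 38, 9, y), (36, 28, 9, u)}
π_{D, C, A} gives {(34, 9, 23), (34, 9, 25), (34, 9, 26), (34, 9, 35), (34, 9, 38), (36, 9, 28)} (10 duplicate(s) eliminated).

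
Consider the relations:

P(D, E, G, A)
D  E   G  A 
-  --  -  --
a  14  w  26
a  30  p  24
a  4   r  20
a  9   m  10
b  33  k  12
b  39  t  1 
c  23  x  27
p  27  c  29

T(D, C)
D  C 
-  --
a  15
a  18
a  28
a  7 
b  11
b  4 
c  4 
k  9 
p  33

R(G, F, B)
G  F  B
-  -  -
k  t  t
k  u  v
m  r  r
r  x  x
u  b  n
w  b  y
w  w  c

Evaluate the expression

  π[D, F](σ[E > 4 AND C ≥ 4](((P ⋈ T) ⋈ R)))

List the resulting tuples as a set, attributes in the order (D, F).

Natural join on D: {(a, 14, w, 26, 15), (a, 14, w, 26, 18), (a, 14, w, 26, 28), (a, 14, w, 26, 7), (a, 30, p, 24, 15), (a, 30, p, 24, 18), (a, 30, p, 24, 28), (a, 30, p, 24, 7), (a, 4, r, 20, 15), (a, 4, r, 20, 18), (a, 4, r, 20, 28), (a, 4, r, 20, 7), (a, 9, m, 10, 15), (a, 9, m, 10, 18), (a, 9, m, 10, 28), (a, 9, m, 10, 7), (b, 33, k, 12, 11), (b, 33, k, 12, 4), (b, 39, t, 1, 11), (b, 39, t, 1, 4), (c, 23, x, 27, 4), (p, 27, c, 29, 33)}
Natural join on G: {(a, 14, w, 26, 15, b, y), (a, 14, w, 26, 15, w, c), (a, 14, w, 26, 18, b, y), (a, 14, w, 26, 18, w, c), (a, 14, w, 26, 28, b, y), (a, 14, w, 26, 28, w, c), (a, 14, w, 26, 7, b, y), (a, 14, w, 26, 7, w, c), (a, 4, r, 20, 15, x, x), (a, 4, r, 20, 18, x, x), (a, 4, r, 20, 28, x, x), (a, 4, r, 20, 7, x, x), (a, 9, m, 10, 15, r, r), (a, 9, m, 10, 18, r, r), (a, 9, m, 10, 28, r, r), (a, 9, m, 10, 7, r, r), (b, 33, k, 12, 11, t, t), (b, 33, k, 12, 11, u, v), (b, 33, k, 12, 4, t, t), (b, 33, k, 12, 4, u, v)}
Filtering on E > 4 AND C ≥ 4 leaves {(a, 14, w, 26, 15, b, y), (a, 14, w, 26, 15, w, c), (a, 14, w, 26, 18, b, y), (a, 14, w, 26, 18, w, c), (a, 14, w, 26, 28, b, y), (a, 14, w, 26, 28, w, c), (a, 14, w, 26, 7, b, y), (a, 14, w, 26, 7, w, c), (a, 9, m, 10, 15, r, r), (a, 9, m, 10, 18, r, r), (a, 9, m, 10, 28, r, r), (a, 9, m, 10, 7, r, r), (b, 33, k, 12, 11, t, t), (b, 33, k, 12, 11, u, v), (b, 33, k, 12, 4, t, t), (b, 33, k, 12, 4, u, v)}.
Keep only column(s) D, F (11 duplicate(s) eliminated): {(a, b), (a, r), (a, w), (b, t), (b, u)}

{(a, b), (a, r), (a, w), (b, t), (b, u)}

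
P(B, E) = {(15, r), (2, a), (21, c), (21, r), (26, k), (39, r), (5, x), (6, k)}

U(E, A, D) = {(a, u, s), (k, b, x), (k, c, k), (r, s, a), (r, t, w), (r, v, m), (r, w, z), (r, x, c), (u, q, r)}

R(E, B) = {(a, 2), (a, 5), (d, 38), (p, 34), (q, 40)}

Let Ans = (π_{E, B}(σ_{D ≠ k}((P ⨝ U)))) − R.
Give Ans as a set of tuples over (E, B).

Natural join on E: {(15, r, s, a), (15, r, t, w), (15, r, v, m), (15, r, w, z), (15, r, x, c), (2, a, u, s), (21, r, s, a), (21, r, t, w), (21, r, v, m), (21, r, w, z), (21, r, x, c), (26, k, b, x), (26, k, c, k), (39, r, s, a), (39, r, t, w), (39, r, v, m), (39, r, w, z), (39, r, x, c), (6, k, b, x), (6, k, c, k)}
Apply σ_{D ≠ k}; surviving tuples: {(15, r, s, a), (15, r, t, w), (15, r, v, m), (15, r, w, z), (15, r, x, c), (2, a, u, s), (21, r, s, a), (21, r, t, w), (21, r, v, m), (21, r, w, z), (21, r, x, c), (26, k, b, x), (39, r, s, a), (39, r, t, w), (39, r, v, m), (39, r, w, z), (39, r, x, c), (6, k, b, x)}
Keep only column(s) E, B (12 duplicate(s) eliminated): {(a, 2), (k, 26), (k, 6), (r, 15), (r, 21), (r, 39)}
Set difference of the two operands is {(k, 26), (k, 6), (r, 15), (r, 21), (r, 39)}.

{(k, 26), (k, 6), (r, 15), (r, 21), (r, 39)}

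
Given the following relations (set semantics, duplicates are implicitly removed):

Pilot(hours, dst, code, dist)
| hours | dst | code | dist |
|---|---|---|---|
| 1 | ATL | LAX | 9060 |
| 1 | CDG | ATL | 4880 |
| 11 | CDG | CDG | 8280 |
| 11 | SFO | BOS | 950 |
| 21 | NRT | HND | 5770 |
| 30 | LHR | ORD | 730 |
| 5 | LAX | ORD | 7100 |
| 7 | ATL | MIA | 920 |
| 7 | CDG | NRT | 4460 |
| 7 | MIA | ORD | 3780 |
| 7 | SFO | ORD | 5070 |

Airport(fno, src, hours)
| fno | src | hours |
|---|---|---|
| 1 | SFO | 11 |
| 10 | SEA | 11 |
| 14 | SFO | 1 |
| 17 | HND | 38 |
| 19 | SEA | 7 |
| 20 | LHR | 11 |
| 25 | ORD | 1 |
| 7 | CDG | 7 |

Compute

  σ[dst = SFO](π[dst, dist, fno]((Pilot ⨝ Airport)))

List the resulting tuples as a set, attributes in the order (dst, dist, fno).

{(SFO, 5070, 19), (SFO, 5070, 7), (SFO, 950, 1), (SFO, 950, 10), (SFO, 950, 20)}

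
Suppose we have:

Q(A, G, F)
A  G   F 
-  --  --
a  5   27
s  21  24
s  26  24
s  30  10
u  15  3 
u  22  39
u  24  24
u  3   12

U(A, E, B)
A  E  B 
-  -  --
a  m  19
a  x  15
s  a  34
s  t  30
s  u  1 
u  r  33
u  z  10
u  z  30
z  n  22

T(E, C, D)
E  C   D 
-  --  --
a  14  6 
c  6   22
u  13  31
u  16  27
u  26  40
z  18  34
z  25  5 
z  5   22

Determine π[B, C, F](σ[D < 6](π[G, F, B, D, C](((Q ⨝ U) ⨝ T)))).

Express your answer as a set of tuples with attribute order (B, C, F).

Joining Q and U on A yields {(a, 5, 27, m, 19), (a, 5, 27, x, 15), (s, 21, 24, a, 34), (s, 21, 24, t, 30), (s, 21, 24, u, 1), (s, 26, 24, a, 34), (s, 26, 24, t, 30), (s, 26, 24, u, 1), (s, 30, 10, a, 34), (s, 30, 10, t, 30), (s, 30, 10, u, 1), (u, 15, 3, r, 33), (u, 15, 3, z, 10), (u, 15, 3, z, 30), (u, 22, 39, r, 33), (u, 22, 39, z, 10), (u, 22, 39, z, 30), (u, 24, 24, r, 33), (u, 24, 24, z, 10), (u, 24, 24, z, 30), (u, 3, 12, r, 33), (u, 3, 12, z, 10), (u, 3, 12, z, 30)}.
Joining (Q ⨝ U) and T on E yields {(s, 21, 24, a, 34, 14, 6), (s, 21, 24, u, 1, 13, 31), (s, 21, 24, u, 1, 16, 27), (s, 21, 24, u, 1, 26, 40), (s, 26, 24, a, 34, 14, 6), (s, 26, 24, u, 1, 13, 31), (s, 26, 24, u, 1, 16, 27), (s, 26, 24, u, 1, 26, 40), (s, 30, 10, a, 34, 14, 6), (s, 30, 10, u, 1, 13, 31), (s, 30, 10, u, 1, 16, 27), (s, 30, 10, u, 1, 26, 40), (u, 15, 3, z, 10, 18, 34), (u, 15, 3, z, 10, 25, 5), (u, 15, 3, z, 10, 5, 22), (u, 15, 3, z, 30, 18, 34), (u, 15, 3, z, 30, 25, 5), (u, 15, 3, z, 30, 5, 22), (u, 22, 39, z, 10, 18, 34), (u, 22, 39, z, 10, 25, 5), (u, 22, 39, z, 10, 5, 22), (u, 22, 39, z, 30, 18, 34), (u, 22, 39, z, 30, 25, 5), (u, 22, 39, z, 30, 5, 22), (u, 24, 24, z, 10, 18, 34), (u, 24, 24, z, 10, 25, 5), (u, 24, 24, z, 10, 5, 22), (u, 24, 24, z, 30, 18, 34), (u, 24, 24, z, 30, 25, 5), (u, 24, 24, z, 30, 5, 22), (u, 3, 12, z, 10, 18, 34), (u, 3, 12, z, 10, 25, 5), (u, 3, 12, z, 10, 5, 22), (u, 3, 12, z, 30, 18, 34), (u, 3, 12, z, 30, 25, 5), (u, 3, 12, z, 30, 5, 22)}.
Keep only column(s) G, F, B, D, C: {(15, 3, 10, 22, 5), (15, 3, 10, 34, 18), (15, 3, 10, 5, 25), (15, 3, 30, 22, 5), (15, 3, 30, 34, 18), (15, 3, 30, 5, 25), (21, 24, 1, 27, 16), (21, 24, 1, 31, 13), (21, 24, 1, 40, 26), (21, 24, 34, 6, 14), (22, 39, 10, 22, 5), (22, 39, 10, 34, 18), (22, 39, 10, 5, 25), (22, 39, 30, 22, 5), (22, 39, 30, 34, 18), (22, 39, 30, 5, 25), (24, 24, 10, 22, 5), (24, 24, 10, 34, 18), (24, 24, 10, 5, 25), (24, 24, 30, 22, 5), (24, 24, 30, 34, 18), (24, 24, 30, 5, 25), (26, 24, 1, 27, 16), (26, 24, 1, 31, 13), (26, 24, 1, 40, 26), (26, 24, 34, 6, 14), (3, 12, 10, 22, 5), (3, 12, 10, 34, 18), (3, 12, 10, 5, 25), (3, 12, 30, 22, 5), (3, 12, 30, 34, 18), (3, 12, 30, 5, 25), (30, 10, 1, 27, 16), (30, 10, 1, 31, 13), (30, 10, 1, 40, 26), (30, 10, 34, 6, 14)}
σ[D < 6]: keep tuples satisfying D < 6 → {(15, 3, 10, 5, 25), (15, 3, 30, 5, 25), (22, 39, 10, 5, 25), (22, 39, 30, 5, 25), (24, 24, 10, 5, 25), (24, 24, 30, 5, 25), (3, 12, 10, 5, 25), (3, 12, 30, 5, 25)}
Keep only column(s) B, C, F: {(10, 25, 12), (10, 25, 24), (10, 25, 3), (10, 25, 39), (30, 25, 12), (30, 25, 24), (30, 25, 3), (30, 25, 39)}

{(10, 25, 12), (10, 25, 24), (10, 25, 3), (10, 25, 39), (30, 25, 12), (30, 25, 24), (30, 25, 3), (30, 25, 39)}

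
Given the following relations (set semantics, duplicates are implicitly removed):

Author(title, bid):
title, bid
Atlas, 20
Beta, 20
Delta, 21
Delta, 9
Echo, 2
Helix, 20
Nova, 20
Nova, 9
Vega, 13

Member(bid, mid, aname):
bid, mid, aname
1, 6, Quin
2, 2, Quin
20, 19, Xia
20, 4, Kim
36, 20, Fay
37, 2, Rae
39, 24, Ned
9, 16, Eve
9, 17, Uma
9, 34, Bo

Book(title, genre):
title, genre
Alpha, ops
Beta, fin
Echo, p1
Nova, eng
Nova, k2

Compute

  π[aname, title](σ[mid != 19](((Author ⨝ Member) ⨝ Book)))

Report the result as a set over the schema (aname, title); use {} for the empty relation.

{(Bo, Nova), (Eve, Nova), (Kim, Beta), (Kim, Nova), (Quin, Echo), (Uma, Nova)}

Natural join on bid: {(Atlas, 20, 19, Xia), (Atlas, 20, 4, Kim), (Beta, 20, 19, Xia), (Beta, 20, 4, Kim), (Delta, 9, 16, Eve), (Delta, 9, 17, Uma), (Delta, 9, 34, Bo), (Echo, 2, 2, Quin), (Helix, 20, 19, Xia), (Helix, 20, 4, Kim), (Nova, 20, 19, Xia), (Nova, 20, 4, Kim), (Nova, 9, 16, Eve), (Nova, 9, 17, Uma), (Nova, 9, 34, Bo)}
Natural join on title: {(Beta, 20, 19, Xia, fin), (Beta, 20, 4, Kim, fin), (Echo, 2, 2, Quin, p1), (Nova, 20, 19, Xia, eng), (Nova, 20, 19, Xia, k2), (Nova, 20, 4, Kim, eng), (Nova, 20, 4, Kim, k2), (Nova, 9, 16, Eve, eng), (Nova, 9, 16, Eve, k2), (Nova, 9, 17, Uma, eng), (Nova, 9, 17, Uma, k2), (Nova, 9, 34, Bo, eng), (Nova, 9, 34, Bo, k2)}
Filtering on mid != 19 leaves {(Beta, 20, 4, Kim, fin), (Echo, 2, 2, Quin, p1), (Nova, 20, 4, Kim, eng), (Nova, 20, 4, Kim, k2), (Nova, 9, 16, Eve, eng), (Nova, 9, 16, Eve, k2), (Nova, 9, 17, Uma, eng), (Nova, 9, 17, Uma, k2), (Nova, 9, 34, Bo, eng), (Nova, 9, 34, Bo, k2)}.
Projecting to aname, title (4 duplicate(s) eliminated): {(Bo, Nova), (Eve, Nova), (Kim, Beta), (Kim, Nova), (Quin, Echo), (Uma, Nova)}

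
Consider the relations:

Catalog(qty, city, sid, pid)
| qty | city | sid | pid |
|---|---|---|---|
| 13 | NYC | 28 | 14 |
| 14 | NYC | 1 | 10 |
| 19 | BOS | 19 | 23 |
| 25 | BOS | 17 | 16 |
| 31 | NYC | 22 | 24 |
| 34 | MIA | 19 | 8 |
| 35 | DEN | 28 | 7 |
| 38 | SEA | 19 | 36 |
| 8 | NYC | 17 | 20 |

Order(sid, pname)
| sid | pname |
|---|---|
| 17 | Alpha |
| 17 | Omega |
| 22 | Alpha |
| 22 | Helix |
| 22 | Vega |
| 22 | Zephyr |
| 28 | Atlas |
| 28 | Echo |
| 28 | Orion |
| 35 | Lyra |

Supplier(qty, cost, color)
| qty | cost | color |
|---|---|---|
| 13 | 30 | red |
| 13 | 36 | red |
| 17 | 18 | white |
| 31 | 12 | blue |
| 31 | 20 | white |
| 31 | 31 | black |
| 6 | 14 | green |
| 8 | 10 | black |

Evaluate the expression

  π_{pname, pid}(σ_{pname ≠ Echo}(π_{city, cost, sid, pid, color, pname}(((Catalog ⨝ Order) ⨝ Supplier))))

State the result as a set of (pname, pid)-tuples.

{(Alpha, 20), (Alpha, 24), (Atlas, 14), (Helix, 24), (Omega, 20), (Orion, 14), (Vega, 24), (Zephyr, 24)}

Joining Catalog and Order on sid yields {(13, NYC, 28, 14, Atlas), (13, NYC, 28, 14, Echo), (13, NYC, 28, 14, Orion), (25, BOS, 17, 16, Alpha), (25, BOS, 17, 16, Omega), (31, NYC, 22, 24, Alpha), (31, NYC, 22, 24, Helix), (31, NYC, 22, 24, Vega), (31, NYC, 22, 24, Zephyr), (35, DEN, 28, 7, Atlas), (35, DEN, 28, 7, Echo), (35, DEN, 28, 7, Orion), (8, NYC, 17, 20, Alpha), (8, NYC, 17, 20, Omega)}.
Joining (Catalog ⨝ Order) and Supplier on qty yields {(13, NYC, 28, 14, Atlas, 30, red), (13, NYC, 28, 14, Atlas, 36, red), (13, NYC, 28, 14, Echo, 30, red), (13, NYC, 28, 14, Echo, 36, red), (13, NYC, 28, 14, Orion, 30, red), (13, NYC, 28, 14, Orion, 36, red), (31, NYC, 22, 24, Alpha, 12, blue), (31, NYC, 22, 24, Alpha, 20, white), (31, NYC, 22, 24, Alpha, 31, black), (31, NYC, 22, 24, Helix, 12, blue), (31, NYC, 22, 24, Helix, 20, white), (31, NYC, 22, 24, Helix, 31, black), (31, NYC, 22, 24, Vega, 12, blue), (31, NYC, 22, 24, Vega, 20, white), (31, NYC, 22, 24, Vega, 31, black), (31, NYC, 22, 24, Zephyr, 12, blue), (31, NYC, 22, 24, Zephyr, 20, white), (31, NYC, 22, 24, Zephyr, 31, black), (8, NYC, 17, 20, Alpha, 10, black), (8, NYC, 17, 20, Omega, 10, black)}.
π[city, cost, sid, pid, color, pname]: project onto (city, cost, sid, pid, color, pname) → {(NYC, 10, 17, 20, black, Alpha), (NYC, 10, 17, 20, black, Omega), (NYC, 12, 22, 24, blue, Alpha), (NYC, 12, 22, 24, blue, Helix), (NYC, 12, 22, 24, blue, Vega), (NYC, 12, 22, 24, blue, Zephyr), (NYC, 20, 22, 24, white, Alpha), (NYC, 20, 22, 24, white, Helix), (NYC, 20, 22, 24, white, Vega), (NYC, 20, 22, 24, white, Zephyr), (NYC, 30, 28, 14, red, Atlas), (NYC, 30, 28, 14, red, Echo), (NYC, 30, 28, 14, red, Orion), (NYC, 31, 22, 24, black, Alpha), (NYC, 31, 22, 24, black, Helix), (NYC, 31, 22, 24, black, Vega), (NYC, 31, 22, 24, black, Zephyr), (NYC, 36, 28, 14, red, Atlas), (NYC, 36, 28, 14, red, Echo), (NYC, 36, 28, 14, red, Orion)}
Apply σ_{pname ≠ Echo}; surviving tuples: {(NYC, 10, 17, 20, black, Alpha), (NYC, 10, 17, 20, black, Omega), (NYC, 12, 22, 24, blue, Alpha), (NYC, 12, 22, 24, blue, Helix), (NYC, 12, 22, 24, blue, Vega), (NYC, 12, 22, 24, blue, Zephyr), (NYC, 20, 22, 24, white, Alpha), (NYC, 20, 22, 24, white, Helix), (NYC, 20, 22, 24, white, Vega), (NYC, 20, 22, 24, white, Zephyr), (NYC, 30, 28, 14, red, Atlas), (NYC, 30, 28, 14, red, Orion), (NYC, 31, 22, 24, black, Alpha), (NYC, 31, 22, 24, black, Helix), (NYC, 31, 22, 24, black, Vega), (NYC, 31, 22, 24, black, Zephyr), (NYC, 36, 28, 14, red, Atlas), (NYC, 36, 28, 14, red, Orion)}
π[pname, pid]: project onto (pname, pid) (10 duplicate(s) eliminated) → {(Alpha, 20), (Alpha, 24), (Atlas, 14), (Helix, 24), (Omega, 20), (Orion, 14), (Vega, 24), (Zephyr, 24)}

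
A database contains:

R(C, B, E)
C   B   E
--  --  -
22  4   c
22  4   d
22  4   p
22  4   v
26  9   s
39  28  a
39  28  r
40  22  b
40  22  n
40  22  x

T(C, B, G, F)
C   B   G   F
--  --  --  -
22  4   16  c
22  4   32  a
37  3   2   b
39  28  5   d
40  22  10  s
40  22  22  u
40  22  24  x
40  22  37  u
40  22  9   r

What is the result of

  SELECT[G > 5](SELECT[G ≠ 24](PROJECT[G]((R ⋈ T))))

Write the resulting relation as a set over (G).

{10, 16, 22, 32, 37, 9}

Joining R and T on C, B yields {(22, 4, c, 16, c), (22, 4, c, 32, a), (22, 4, d, 16, c), (22, 4, d, 32, a), (22, 4, p, 16, c), (22, 4, p, 32, a), (22, 4, v, 16, c), (22, 4, v, 32, a), (39, 28, a, 5, d), (39, 28, r, 5, d), (40, 22, b, 10, s), (40, 22, b, 22, u), (40, 22, b, 24, x), (40, 22, b, 37, u), (40, 22, b, 9, r), (40, 22, n, 10, s), (40, 22, n, 22, u), (40, 22, n, 24, x), (40, 22, n, 37, u), (40, 22, n, 9, r), (40, 22, x, 10, s), (40, 22, x, 22, u), (40, 22, x, 24, x), (40, 22, x, 37, u), (40, 22, x, 9, r)}.
Keep only column(s) G (17 duplicate(s) eliminated): {10, 16, 22, 24, 32, 37, 5, 9}
Selection G ≠ 24: {10, 16, 22, 32, 37, 5, 9}
Selection G > 5: {10, 16, 22, 32, 37, 9}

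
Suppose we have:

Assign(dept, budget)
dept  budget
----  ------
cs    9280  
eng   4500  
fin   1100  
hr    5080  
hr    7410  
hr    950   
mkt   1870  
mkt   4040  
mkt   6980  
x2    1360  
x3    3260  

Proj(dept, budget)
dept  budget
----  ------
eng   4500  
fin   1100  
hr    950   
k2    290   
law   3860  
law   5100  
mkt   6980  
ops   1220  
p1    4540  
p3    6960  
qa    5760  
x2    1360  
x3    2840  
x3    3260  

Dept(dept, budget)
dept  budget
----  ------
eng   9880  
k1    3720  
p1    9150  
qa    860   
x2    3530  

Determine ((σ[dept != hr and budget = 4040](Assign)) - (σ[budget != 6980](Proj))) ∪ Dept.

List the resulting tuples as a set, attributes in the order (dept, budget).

{(eng, 9880), (k1, 3720), (mkt, 4040), (p1, 9150), (qa, 860), (x2, 3530)}

Selection dept != hr and budget = 4040: {(mkt, 4040)}
Selection budget != 6980: {(eng, 4500), (fin, 1100), (hr, 950), (k2, 290), (law, 3860), (law, 5100), (ops, 1220), (p1, 4540), (p3, 6960), (qa, 5760), (x2, 1360), (x3, 2840), (x3, 3260)}
Taking the difference: {(mkt, 4040)}
Taking the union: {(eng, 9880), (k1, 3720), (mkt, 4040), (p1, 9150), (qa, 860), (x2, 3530)}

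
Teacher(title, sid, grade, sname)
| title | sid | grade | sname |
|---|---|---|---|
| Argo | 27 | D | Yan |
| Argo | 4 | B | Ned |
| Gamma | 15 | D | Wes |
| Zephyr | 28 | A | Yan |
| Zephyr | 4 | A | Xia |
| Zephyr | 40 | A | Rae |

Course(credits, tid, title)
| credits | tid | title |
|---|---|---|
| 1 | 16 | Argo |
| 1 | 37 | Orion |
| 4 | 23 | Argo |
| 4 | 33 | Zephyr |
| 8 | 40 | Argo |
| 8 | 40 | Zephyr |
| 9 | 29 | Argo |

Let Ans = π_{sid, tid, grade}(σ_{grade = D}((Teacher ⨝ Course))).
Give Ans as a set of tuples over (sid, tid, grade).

{(27, 16, D), (27, 23, D), (27, 29, D), (27, 40, D)}

Natural join on title: {(Argo, 27, D, Yan, 1, 16), (Argo, 27, D, Yan, 4, 23), (Argo, 27, D, Yan, 8, 40), (Argo, 27, D, Yan, 9, 29), (Argo, 4, B, Ned, 1, 16), (Argo, 4, B, Ned, 4, 23), (Argo, 4, B, Ned, 8, 40), (Argo, 4, B, Ned, 9, 29), (Zephyr, 28, A, Yan, 4, 33), (Zephyr, 28, A, Yan, 8, 40), (Zephyr, 4, A, Xia, 4, 33), (Zephyr, 4, A, Xia, 8, 40), (Zephyr, 40, A, Rae, 4, 33), (Zephyr, 40, A, Rae, 8, 40)}
Filtering on grade = D leaves {(Argo, 27, D, Yan, 1, 16), (Argo, 27, D, Yan, 4, 23), (Argo, 27, D, Yan, 8, 40), (Argo, 27, D, Yan, 9, 29)}.
π[sid, tid, grade]: project onto (sid, tid, grade) → {(27, 16, D), (27, 23, D), (27, 29, D), (27, 40, D)}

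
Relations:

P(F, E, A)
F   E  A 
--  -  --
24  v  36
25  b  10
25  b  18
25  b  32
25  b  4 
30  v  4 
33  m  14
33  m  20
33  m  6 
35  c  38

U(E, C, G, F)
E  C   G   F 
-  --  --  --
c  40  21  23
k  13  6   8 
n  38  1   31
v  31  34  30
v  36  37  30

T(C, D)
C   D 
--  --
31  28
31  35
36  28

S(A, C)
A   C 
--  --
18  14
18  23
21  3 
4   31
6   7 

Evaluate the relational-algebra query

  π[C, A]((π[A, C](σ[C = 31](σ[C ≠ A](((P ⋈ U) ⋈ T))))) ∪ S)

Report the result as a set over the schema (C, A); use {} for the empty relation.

{(14, 18), (23, 18), (3, 21), (31, 4), (7, 6)}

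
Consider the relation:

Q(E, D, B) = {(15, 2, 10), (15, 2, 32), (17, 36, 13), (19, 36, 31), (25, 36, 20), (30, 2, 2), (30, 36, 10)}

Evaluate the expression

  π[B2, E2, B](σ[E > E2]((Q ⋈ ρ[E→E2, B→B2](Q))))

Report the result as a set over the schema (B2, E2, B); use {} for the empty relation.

ρ[E→E2, B→B2]: schema becomes (E2, D, B2); tuples unchanged.
Natural join on D: {(15, 2, 10, 15, 10), (15, 2, 10, 15, 32), (15, 2, 10, 30, 2), (15, 2, 32, 15, 10), (15, 2, 32, 15, 32), (15, 2, 32, 30, 2), (17, 36, 13, 17, 13), (17, 36, 13, 19, 31), (17, 36, 13, 25, 20), (17, 36, 13, 30, 10), (19, 36, 31, 17, 13), (19, 36, 31, 19, 31), (19, 36, 31, 25, 20), (19, 36, 31, 30, 10), (25, 36, 20, 17, 13), (25, 36, 20, 19, 31), (25, 36, 20, 25, 20), (25, 36, 20, 30, 10), (30, 2, 2, 15, 10), (30, 2, 2, 15, 32), (30, 2, 2, 30, 2), (30, 36, 10, 17, 13), (30, 36, 10, 19, 31), (30, 36, 10, 25, 20), (30, 36, 10, 30, 10)}
σ[E > E2]: keep tuples satisfying E > E2 → {(19, 36, 31, 17, 13), (25, 36, 20, 17, 13), (25, 36, 20, 19, 31), (30, 2, 2, 15, 10), (30, 2, 2, 15, 32), (30, 36, 10, 17, 13), (30, 36, 10, 19, 31), (30, 36, 10, 25, 20)}
π_{B2, E2, B} gives {(10, 15, 2), (13, 17, 10), (13, 17, 20), (13, 17, 31), (20, 25, 10), (31, 19, 10), (31, 19, 20), (32, 15, 2)}.

{(10, 15, 2), (13, 17, 10), (13, 17, 20), (13, 17, 31), (20, 25, 10), (31, 19, 10), (31, 19, 20), (32, 15, 2)}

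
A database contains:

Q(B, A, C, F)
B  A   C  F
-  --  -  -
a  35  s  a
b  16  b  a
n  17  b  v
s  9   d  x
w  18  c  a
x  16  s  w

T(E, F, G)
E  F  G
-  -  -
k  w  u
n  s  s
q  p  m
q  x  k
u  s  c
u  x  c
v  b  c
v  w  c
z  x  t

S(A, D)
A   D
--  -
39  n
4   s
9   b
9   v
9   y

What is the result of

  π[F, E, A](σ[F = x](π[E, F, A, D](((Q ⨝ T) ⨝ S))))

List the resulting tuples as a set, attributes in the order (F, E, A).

{(x, q, 9), (x, u, 9), (x, z, 9)}

Joining Q and T on F yields {(s, 9, d, x, q, k), (s, 9, d, x, u, c), (s, 9, d, x, z, t), (x, 16, s, w, k, u), (x, 16, s, w, v, c)}.
Joining (Q ⨝ T) and S on A yields {(s, 9, d, x, q, k, b), (s, 9, d, x, q, k, v), (s, 9, d, x, q, k, y), (s, 9, d, x, u, c, b), (s, 9, d, x, u, c, v), (s, 9, d, x, u, c, y), (s, 9, d, x, z, t, b), (s, 9, d, x, z, t, v), (s, 9, d, x, z, t, y)}.
Projecting to E, F, A, D: {(q, x, 9, b), (q, x, 9, v), (q, x, 9, y), (u, x, 9, b), (u, x, 9, v), (u, x, 9, y), (z, x, 9, b), (z, x, 9, v), (z, x, 9, y)}
σ[F = x]: keep tuples satisfying F = x → {(q, x, 9, b), (q, x, 9, v), (q, x, 9, y), (u, x, 9, b), (u, x, 9, v), (u, x, 9, y), (z, x, 9, b), (z, x, 9, v), (z, x, 9, y)}
Projecting to F, E, A (6 duplicate(s) eliminated): {(x, q, 9), (x, u, 9), (x, z, 9)}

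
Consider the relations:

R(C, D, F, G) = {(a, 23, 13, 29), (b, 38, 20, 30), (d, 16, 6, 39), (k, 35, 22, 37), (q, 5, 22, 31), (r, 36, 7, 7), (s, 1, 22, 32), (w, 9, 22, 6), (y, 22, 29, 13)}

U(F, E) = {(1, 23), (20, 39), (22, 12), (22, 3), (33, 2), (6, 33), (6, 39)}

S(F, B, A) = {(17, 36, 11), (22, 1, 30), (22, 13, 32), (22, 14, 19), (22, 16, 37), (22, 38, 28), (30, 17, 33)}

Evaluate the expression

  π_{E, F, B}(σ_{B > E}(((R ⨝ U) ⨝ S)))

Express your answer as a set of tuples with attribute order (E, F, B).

Natural join on F: {(b, 38, 20, 30, 39), (d, 16, 6, 39, 33), (d, 16, 6, 39, 39), (k, 35, 22, 37, 12), (k, 35, 22, 37, 3), (q, 5, 22, 31, 12), (q, 5, 22, 31, 3), (s, 1, 22, 32, 12), (s, 1, 22, 32, 3), (w, 9, 22, 6, 12), (w, 9, 22, 6, 3)}
Natural join on F: {(k, 35, 22, 37, 12, 1, 30), (k, 35, 22, 37, 12, 13, 32), (k, 35, 22, 37, 12, 14, 19), (k, 35, 22, 37, 12, 16, 37), (k, 35, 22, 37, 12, 38, 28), (k, 35, 22, 37, 3, 1, 30), (k, 35, 22, 37, 3, 13, 32), (k, 35, 22, 37, 3, 14, 19), (k, 35, 22, 37, 3, 16, 37), (k, 35, 22, 37, 3, 38, 28), (q, 5, 22, 31, 12, 1, 30), (q, 5, 22, 31, 12, 13, 32), (q, 5, 22, 31, 12, 14, 19), (q, 5, 22, 31, 12, 16, 37), (q, 5, 22, 31, 12, 38, 28), (q, 5, 22, 31, 3, 1, 30), (q, 5, 22, 31, 3, 13, 32), (q, 5, 22, 31, 3, 14, 19), (q, 5, 22, 31, 3, 16, 37), (q, 5, 22, 31, 3, 38, 28), (s, 1, 22, 32, 12, 1, 30), (s, 1, 22, 32, 12, 13, 32), (s, 1, 22, 32, 12, 14, 19), (s, 1, 22, 32, 12, 16, 37), (s, 1, 22, 32, 12, 38, 28), (s, 1, 22, 32, 3, 1, 30), (s, 1, 22, 32, 3, 13, 32), (s, 1, 22, 32, 3, 14, 19), (s, 1, 22, 32, 3, 16, 37), (s, 1, 22, 32, 3, 38, 28), (w, 9, 22, 6, 12, 1, 30), (w, 9, 22, 6, 12, 13, 32), (w, 9, 22, 6, 12, 14, 19), (w, 9, 22, 6, 12, 16, 37), (w, 9, 22, 6, 12, 38, 28), (w, 9, 22, 6, 3, 1, 30), (w, 9, 22, 6, 3, 13, 32), (w, 9, 22, 6, 3, 14, 19), (w, 9, 22, 6, 3, 16, 37), (w, 9, 22, 6, 3, 38, 28)}
Selection B > E: {(k, 35, 22, 37, 12, 13, 32), (k, 35, 22, 37, 12, 14, 19), (k, 35, 22, 37, 12, 16, 37), (k, 35, 22, 37, 12, 38, 28), (k, 35, 22, 37, 3, 13, 32), (k, 35, 22, 37, 3, 14, 19), (k, 35, 22, 37, 3, 16, 37), (k, 35, 22, 37, 3, 38, 28), (q, 5, 22, 31, 12, 13, 32), (q, 5, 22, 31, 12, 14, 19), (q, 5, 22, 31, 12, 16, 37), (q, 5, 22, 31, 12, 38, 28), (q, 5, 22, 31, 3, 13, 32), (q, 5, 22, 31, 3, 14, 19), (q, 5, 22, 31, 3, 16, 37), (q, 5, 22, 31, 3, 38, 28), (s, 1, 22, 32, 12, 13, 32), (s, 1, 22, 32, 12, 14, 19), (s, 1, 22, 32, 12, 16, 37), (s, 1, 22, 32, 12, 38, 28), (s, 1, 22, 32, 3, 13, 32), (s, 1, 22, 32, 3, 14, 19), (s, 1, 22, 32, 3, 16, 37), (s, 1, 22, 32, 3, 38, 28), (w, 9, 22, 6, 12, 13, 32), (w, 9, 22, 6, 12, 14, 19), (w, 9, 22, 6, 12, 16, 37), (w, 9, 22, 6, 12, 38, 28), (w, 9, 22, 6, 3, 13, 32), (w, 9, 22, 6, 3, 14, 19), (w, 9, 22, 6, 3, 16, 37), (w, 9, 22, 6, 3, 38, 28)}
Projecting to E, F, B (24 duplicate(s) eliminated): {(12, 22, 13), (12, 22, 14), (12, 22, 16), (12, 22, 38), (3, 22, 13), (3, 22, 14), (3, 22, 16), (3, 22, 38)}

{(12, 22, 13), (12, 22, 14), (12, 22, 16), (12, 22, 38), (3, 22, 13), (3, 22, 14), (3, 22, 16), (3, 22, 38)}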